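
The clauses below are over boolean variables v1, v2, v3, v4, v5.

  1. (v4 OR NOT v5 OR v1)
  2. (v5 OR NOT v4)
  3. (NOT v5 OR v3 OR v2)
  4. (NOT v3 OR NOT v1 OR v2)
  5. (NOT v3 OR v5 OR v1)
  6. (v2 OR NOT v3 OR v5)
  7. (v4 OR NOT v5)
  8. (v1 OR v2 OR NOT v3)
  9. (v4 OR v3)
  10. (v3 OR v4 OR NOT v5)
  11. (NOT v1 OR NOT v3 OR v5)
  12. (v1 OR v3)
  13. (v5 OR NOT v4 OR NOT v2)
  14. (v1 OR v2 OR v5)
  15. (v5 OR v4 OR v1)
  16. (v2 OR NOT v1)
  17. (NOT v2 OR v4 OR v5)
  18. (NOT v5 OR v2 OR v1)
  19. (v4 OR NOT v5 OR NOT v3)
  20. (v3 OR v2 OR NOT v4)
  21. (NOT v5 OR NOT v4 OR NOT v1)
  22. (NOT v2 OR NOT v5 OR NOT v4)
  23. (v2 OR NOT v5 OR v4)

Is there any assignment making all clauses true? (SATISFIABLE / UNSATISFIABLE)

v5 = True:
  propagation gives v4=True, v1=False, v3=True, v2=True; an empty clause results — contradiction.
v5 = False:
  propagation gives v4=False, v3=True, v1=True; an empty clause results — contradiction.
Every branch closes, so no satisfying assignment exists.

UNSATISFIABLE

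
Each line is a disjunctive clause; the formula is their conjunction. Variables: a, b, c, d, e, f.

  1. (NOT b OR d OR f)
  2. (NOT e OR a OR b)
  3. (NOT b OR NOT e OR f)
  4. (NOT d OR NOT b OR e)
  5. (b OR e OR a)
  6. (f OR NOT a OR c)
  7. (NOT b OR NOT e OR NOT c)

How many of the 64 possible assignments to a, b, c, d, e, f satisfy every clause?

20

Case analysis on b and e:
  b=1, e=1: remaining (a,c,d,f) ∈ {(0,0,0,1); (0,0,1,1); (1,0,0,1); (1,0,1,1)} — 4.
  b=1, e=0: remaining (a,c,d,f) ∈ {(0,0,0,1); (0,1,0,1); (1,0,0,1); (1,1,0,1)} — 4.
  b=0, e=1: d free; 3 ways for (a,c,f) × 2^1 = 6.
  b=0, e=0: d free; 3 ways for (a,c,f) × 2^1 = 6.
Total: 4 + 4 + 6 + 6 = 20.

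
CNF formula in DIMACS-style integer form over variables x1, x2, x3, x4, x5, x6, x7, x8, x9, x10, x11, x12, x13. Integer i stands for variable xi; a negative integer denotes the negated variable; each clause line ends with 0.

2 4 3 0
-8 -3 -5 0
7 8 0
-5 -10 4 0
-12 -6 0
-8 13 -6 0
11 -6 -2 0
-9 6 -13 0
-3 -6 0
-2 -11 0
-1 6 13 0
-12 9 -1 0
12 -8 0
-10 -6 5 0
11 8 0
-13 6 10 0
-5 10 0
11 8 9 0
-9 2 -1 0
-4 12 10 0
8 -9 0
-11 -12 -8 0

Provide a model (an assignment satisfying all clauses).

x1 occurs only negated in the remaining clauses — set x1 = False.
x7 occurs only positively in the remaining clauses — set x7 = True.
Try x2 = False.
Branch on x3: take x3 = True.
  then x6 is forced to False.
For the remaining variables, x4 = True, x5 = True, x8 = False, x9 = False, x10 = True, x11 = True, x12 = False, x13 = True works.

x1 = F, x2 = F, x3 = T, x4 = T, x5 = T, x6 = F, x7 = T, x8 = F, x9 = F, x10 = T, x11 = T, x12 = F, x13 = T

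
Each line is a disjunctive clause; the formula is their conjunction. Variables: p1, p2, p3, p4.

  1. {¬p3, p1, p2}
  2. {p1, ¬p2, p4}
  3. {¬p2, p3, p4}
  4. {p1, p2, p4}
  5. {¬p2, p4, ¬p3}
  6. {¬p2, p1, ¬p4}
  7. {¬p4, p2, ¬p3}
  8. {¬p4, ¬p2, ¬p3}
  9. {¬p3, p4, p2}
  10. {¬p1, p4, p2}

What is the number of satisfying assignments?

The models are:
  p1=0 p2=0 p3=0 p4=1
  p1=1 p2=0 p3=0 p4=1
  p1=1 p2=1 p3=0 p4=1
That's 3 in total.

3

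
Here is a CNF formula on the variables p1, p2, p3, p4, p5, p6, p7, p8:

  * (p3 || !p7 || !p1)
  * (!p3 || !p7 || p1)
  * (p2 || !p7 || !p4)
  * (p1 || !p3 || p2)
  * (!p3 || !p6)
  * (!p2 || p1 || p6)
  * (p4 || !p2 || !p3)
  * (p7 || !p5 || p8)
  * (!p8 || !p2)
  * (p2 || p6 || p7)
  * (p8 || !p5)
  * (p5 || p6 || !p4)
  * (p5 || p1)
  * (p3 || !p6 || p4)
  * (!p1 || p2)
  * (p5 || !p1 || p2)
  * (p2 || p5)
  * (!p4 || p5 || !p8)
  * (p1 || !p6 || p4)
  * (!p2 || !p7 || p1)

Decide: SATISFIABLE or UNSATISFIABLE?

SATISFIABLE

Set p1 = True and propagate.
  then p2 is forced to True.
  then p8 is forced to False.
  then p5 is forced to False.
Try p3 = False.
  then p7 is forced to False.
Try p4 = True.
  then p6 is forced to True.
So p1=T, p2=T, p3=F, p4=T, p5=F, p6=T, p7=F, p8=F is a satisfying assignment.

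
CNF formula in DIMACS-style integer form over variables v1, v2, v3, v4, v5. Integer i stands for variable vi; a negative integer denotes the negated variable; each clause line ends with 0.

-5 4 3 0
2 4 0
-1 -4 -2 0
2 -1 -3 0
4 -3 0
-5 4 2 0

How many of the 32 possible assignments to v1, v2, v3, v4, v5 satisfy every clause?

Case analysis on v4 and v2:
  v4=1, v2=1: remaining (v1,v3,v5) ∈ {(0,0,0); (0,0,1); (0,1,0); (0,1,1)} — 4.
  v4=1, v2=0: v5 free; 3 ways for (v1,v3) × 2^1 = 6.
  v4=0, v2=1: remaining (v1,v3,v5) ∈ {(0,0,0); (1,0,0)} — 2.
  v4=0, v2=0: a clause becomes empty — 0.
Total: 4 + 6 + 2 + 0 = 12.

12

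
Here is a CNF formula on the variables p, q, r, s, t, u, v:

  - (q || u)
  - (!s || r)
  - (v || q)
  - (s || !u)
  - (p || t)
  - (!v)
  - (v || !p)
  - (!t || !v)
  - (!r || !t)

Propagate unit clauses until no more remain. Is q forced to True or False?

(!v) stands alone — v = False.
(v || q) with v = False leaves only q, so q = True.

True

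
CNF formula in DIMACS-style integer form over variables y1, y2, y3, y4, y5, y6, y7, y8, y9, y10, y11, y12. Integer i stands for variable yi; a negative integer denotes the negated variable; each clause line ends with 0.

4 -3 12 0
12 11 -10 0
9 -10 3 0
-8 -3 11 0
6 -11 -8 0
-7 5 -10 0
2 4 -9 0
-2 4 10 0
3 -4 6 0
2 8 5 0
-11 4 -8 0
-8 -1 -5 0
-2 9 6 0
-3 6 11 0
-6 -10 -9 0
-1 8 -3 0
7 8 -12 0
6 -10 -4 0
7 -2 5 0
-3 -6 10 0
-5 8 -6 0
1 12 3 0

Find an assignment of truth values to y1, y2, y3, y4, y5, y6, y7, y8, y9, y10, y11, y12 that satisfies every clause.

y1=False, y2=True, y3=False, y4=False, y5=True, y6=False, y7=True, y8=False, y9=True, y10=True, y11=False, y12=True

Branch on y1: take y1 = False.
Try y2 = True.
For the remaining variables, y3 = False, y4 = False, y5 = True, y6 = False, y7 = True, y8 = False, y9 = True, y10 = True, y11 = False, y12 = True works.
Every clause has at least one true literal under this assignment.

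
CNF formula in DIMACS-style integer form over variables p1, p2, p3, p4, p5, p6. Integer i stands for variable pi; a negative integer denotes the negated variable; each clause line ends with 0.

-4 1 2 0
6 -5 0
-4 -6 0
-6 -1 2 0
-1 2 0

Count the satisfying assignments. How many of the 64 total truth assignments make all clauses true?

Split on p1, then p2.
  p1=1, p2=1: p3 free; 4 ways for (p4,p5,p6) × 2^1 = 8.
  p1=1, p2=0: a clause becomes empty — 0.
  p1=0, p2=1: p3 free; 4 ways for (p4,p5,p6) × 2^1 = 8.
  p1=0, p2=0: p3 free; 3 ways for (p4,p5,p6) × 2^1 = 6.
Total: 8 + 0 + 8 + 6 = 22.

22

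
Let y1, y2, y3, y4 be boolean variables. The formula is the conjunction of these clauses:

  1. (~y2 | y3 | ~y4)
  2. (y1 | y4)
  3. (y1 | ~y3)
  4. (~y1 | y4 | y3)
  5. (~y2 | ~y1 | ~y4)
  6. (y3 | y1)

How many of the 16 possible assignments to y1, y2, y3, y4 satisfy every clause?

Satisfying assignments:
  y1=T y2=F y3=F y4=T
  y1=T y2=F y3=T y4=F
  y1=T y2=F y3=T y4=T
  y1=T y2=T y3=T y4=F
That's 4 in total.

4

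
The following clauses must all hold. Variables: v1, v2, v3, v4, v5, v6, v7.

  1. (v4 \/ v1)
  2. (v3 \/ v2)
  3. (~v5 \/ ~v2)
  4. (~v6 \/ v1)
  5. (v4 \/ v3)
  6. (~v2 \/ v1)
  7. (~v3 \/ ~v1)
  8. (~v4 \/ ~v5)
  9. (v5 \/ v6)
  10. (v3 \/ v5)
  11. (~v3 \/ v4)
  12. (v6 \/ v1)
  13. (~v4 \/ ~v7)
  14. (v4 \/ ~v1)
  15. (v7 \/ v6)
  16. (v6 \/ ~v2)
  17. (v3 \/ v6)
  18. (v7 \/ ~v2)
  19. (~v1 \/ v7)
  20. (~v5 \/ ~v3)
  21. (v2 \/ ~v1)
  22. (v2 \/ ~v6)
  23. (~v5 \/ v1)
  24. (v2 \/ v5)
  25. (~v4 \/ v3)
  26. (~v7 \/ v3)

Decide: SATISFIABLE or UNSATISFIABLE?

UNSATISFIABLE

v1 = True:
  propagation gives v3=False, v2=True, v5=False; an empty clause results — contradiction.
v1 = False:
  propagation gives v4=True, v6=False; an empty clause results — contradiction.
Every branch closes, so no satisfying assignment exists.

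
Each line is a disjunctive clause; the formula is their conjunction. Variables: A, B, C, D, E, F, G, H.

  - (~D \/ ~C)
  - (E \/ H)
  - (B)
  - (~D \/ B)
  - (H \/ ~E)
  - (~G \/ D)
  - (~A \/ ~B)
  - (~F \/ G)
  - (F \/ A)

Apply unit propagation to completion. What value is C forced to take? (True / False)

False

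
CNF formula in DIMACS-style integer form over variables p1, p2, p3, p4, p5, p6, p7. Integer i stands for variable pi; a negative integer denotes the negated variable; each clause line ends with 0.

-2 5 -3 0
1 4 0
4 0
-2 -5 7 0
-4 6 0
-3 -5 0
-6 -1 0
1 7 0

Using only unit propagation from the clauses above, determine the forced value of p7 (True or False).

(p4) stands alone — p4 = True.
From (p6 ∨ ¬p4) and p4 = True: p6 = True.
In (¬p6 ∨ ¬p1), ¬p6 is now false; ¬p1 must hold, so p1 = False.
(p1 ∨ p7) with p1 = False leaves only p7, so p7 = True.

True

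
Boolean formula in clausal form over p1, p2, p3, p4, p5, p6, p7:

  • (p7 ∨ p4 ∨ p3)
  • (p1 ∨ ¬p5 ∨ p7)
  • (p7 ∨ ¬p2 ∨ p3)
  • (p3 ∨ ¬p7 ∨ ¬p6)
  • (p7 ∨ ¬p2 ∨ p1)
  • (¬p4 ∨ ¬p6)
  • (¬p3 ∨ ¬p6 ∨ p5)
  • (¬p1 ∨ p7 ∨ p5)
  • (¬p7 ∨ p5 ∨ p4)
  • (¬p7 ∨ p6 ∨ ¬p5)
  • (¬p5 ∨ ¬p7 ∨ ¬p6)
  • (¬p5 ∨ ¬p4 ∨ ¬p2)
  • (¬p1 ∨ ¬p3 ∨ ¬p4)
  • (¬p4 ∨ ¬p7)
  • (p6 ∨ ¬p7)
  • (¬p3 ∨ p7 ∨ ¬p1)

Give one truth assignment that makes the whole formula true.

p1 = False, p2 = False, p3 = True, p4 = True, p5 = False, p6 = False, p7 = False

Pure literal: p2 appears only negated; assign p2 = False.
Set p1 = False and propagate.
Try p3 = True.
For the remaining variables, p4 = True, p5 = False, p6 = False, p7 = False works.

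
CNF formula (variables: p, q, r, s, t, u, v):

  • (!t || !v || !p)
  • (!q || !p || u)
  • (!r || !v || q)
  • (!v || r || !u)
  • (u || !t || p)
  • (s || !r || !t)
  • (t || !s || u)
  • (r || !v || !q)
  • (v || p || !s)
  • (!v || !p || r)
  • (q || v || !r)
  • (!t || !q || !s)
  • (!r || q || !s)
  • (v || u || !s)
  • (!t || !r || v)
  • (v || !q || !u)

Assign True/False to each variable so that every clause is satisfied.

p=True, q=False, r=False, s=False, t=False, u=True, v=False

Check each clause:
  1. (!t || !p || !v) — !v is true.
  2. (!q || !p || u) — !q is true.
  3. (!r || q || !v) — !v is true.
  4. (r || !v || !u) — !v is true.
  5. (p || !t || u) — p is true.
  6. (!r || !t || s) — !t is true.
  7. (t || u || !s) — !s is true.
  8. (!q || r || !v) — !v is true.
  9. (p || !s || v) — p is true.
  10. (r || !p || !v) — !v is true.
  11. (v || !r || q) — !r is true.
  12. (!t || !q || !s) — !t is true.
  13. (!r || q || !s) — !s is true.
  14. (u || v || !s) — !s is true.
  15. (!r || !t || v) — !t is true.
  16. (!q || !u || v) — !q is true.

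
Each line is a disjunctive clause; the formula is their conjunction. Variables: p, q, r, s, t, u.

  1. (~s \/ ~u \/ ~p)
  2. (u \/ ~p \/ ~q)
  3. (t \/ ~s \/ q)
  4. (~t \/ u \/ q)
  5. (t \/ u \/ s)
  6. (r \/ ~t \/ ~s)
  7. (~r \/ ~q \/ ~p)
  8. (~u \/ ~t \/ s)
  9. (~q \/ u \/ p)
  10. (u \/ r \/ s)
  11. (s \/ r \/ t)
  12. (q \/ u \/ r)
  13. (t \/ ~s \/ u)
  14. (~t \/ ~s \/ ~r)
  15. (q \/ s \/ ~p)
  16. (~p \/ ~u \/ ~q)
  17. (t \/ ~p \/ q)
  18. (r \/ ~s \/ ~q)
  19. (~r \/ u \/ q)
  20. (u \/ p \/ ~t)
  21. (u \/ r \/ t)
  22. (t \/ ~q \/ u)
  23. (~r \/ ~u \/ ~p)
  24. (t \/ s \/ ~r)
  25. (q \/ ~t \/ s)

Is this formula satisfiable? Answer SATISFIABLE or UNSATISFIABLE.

Branch on p: take p = False.
For the remaining variables, q = True, r = True, s = True, t = False, u = True works.
So p = False, q = True, r = True, s = True, t = False, u = True is a satisfying assignment.

SATISFIABLE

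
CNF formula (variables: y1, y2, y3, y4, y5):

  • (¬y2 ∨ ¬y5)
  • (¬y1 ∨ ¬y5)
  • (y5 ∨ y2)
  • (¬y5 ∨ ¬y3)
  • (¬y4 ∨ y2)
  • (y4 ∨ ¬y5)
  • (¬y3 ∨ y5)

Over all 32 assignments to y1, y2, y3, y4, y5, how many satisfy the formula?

4

Satisfying assignments:
  y1=F y2=T y3=F y4=F y5=F
  y1=F y2=T y3=F y4=T y5=F
  y1=T y2=T y3=F y4=F y5=F
  y1=T y2=T y3=F y4=T y5=F
Count: 4.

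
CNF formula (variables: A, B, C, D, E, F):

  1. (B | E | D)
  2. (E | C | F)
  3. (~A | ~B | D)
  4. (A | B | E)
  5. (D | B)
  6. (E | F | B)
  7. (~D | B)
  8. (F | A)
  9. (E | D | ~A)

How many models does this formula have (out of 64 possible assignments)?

15

Case analysis on B and D:
  B=1, D=1: 11 of the 16 assignments to (A,C,E,F) work.
  B=1, D=0: remaining (A,C,E,F) ∈ {(0,0,0,1); (0,0,1,1); (0,1,0,1); (0,1,1,1)} — 4.
  B=0, D=1: a clause becomes empty — 0.
  B=0, D=0: a clause becomes empty — 0.
Total: 11 + 4 + 0 + 0 = 15.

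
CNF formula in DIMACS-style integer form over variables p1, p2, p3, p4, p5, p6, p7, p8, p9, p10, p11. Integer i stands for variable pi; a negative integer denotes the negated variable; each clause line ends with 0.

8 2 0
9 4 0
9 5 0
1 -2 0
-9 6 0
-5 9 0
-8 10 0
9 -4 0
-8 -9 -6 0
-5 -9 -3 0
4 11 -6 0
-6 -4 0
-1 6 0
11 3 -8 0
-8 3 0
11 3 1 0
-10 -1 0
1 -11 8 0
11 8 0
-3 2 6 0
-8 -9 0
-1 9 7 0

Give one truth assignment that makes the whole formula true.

p1 = T, p2 = T, p3 = T, p4 = F, p5 = F, p6 = T, p7 = T, p8 = F, p9 = T, p10 = F, p11 = T

Pure literal: p7 appears only positively; assign p7 = True.
Set p1 = True and propagate.
  then p6 is forced to True.
  then p4 is forced to False.
  then p9 is forced to True.
  then p8 is forced to False.
  then p2 is forced to True.
  then p11 is forced to True.
  then p10 is forced to False.
Set p3 = True and propagate.
  then p5 is forced to False.
Every clause has at least one true literal under this assignment.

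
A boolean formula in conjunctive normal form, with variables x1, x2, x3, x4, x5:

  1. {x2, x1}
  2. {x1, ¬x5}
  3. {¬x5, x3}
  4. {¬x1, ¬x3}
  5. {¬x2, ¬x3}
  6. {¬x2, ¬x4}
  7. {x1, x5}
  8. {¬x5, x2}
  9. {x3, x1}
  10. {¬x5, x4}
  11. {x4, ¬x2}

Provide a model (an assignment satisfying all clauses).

Set x1 = True and propagate.
  then x3 is forced to False.
  then x5 is forced to False.
Try x2 = False.
x4 is now unconstrained; take x4 = True.
Check each clause:
  1. {x1, x2} — x1 is true.
  2. {¬x5, x1} — x1 is true.
  3. {x3, ¬x5} — ¬x5 is true.
  4. {¬x3, ¬x1} — ¬x3 is true.
  5. {¬x3, ¬x2} — ¬x3 is true.
  6. {¬x2, ¬x4} — ¬x2 is true.
  7. {x1, x5} — x1 is true.
  8. {¬x5, x2} — ¬x5 is true.
  9. {x1, x3} — x1 is true.
  10. {¬x5, x4} — ¬x5 is true.
  11. {x4, ¬x2} — x4 is true.

x1=T, x2=F, x3=F, x4=T, x5=F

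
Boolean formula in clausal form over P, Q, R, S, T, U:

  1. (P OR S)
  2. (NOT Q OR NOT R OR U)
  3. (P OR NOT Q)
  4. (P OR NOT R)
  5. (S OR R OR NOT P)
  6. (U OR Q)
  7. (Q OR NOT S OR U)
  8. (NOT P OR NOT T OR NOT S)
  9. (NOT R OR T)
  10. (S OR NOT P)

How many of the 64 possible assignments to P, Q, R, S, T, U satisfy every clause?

5

Satisfying assignments:
  P=F Q=F R=F S=T T=F U=T
  P=F Q=F R=F S=T T=T U=T
  P=T Q=F R=F S=T T=F U=T
  P=T Q=T R=F S=T T=F U=F
  P=T Q=T R=F S=T T=F U=T
Count: 5.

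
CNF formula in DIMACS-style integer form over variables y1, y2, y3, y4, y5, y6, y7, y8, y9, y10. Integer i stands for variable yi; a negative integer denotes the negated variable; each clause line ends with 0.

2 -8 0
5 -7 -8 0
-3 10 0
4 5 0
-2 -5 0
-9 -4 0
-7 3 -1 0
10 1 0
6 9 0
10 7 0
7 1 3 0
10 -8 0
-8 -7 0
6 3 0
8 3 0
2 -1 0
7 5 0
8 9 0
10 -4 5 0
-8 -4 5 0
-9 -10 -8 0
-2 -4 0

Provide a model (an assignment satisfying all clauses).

y1 = 0  y2 = 0  y3 = 1  y4 = 0  y5 = 1  y6 = 0  y7 = 1  y8 = 0  y9 = 1  y10 = 1

Try y1 = False.
  then y10 is forced to True.
For the remaining variables, y2 = False, y3 = True, y4 = False, y5 = True, y6 = False, y7 = True, y8 = False, y9 = True works.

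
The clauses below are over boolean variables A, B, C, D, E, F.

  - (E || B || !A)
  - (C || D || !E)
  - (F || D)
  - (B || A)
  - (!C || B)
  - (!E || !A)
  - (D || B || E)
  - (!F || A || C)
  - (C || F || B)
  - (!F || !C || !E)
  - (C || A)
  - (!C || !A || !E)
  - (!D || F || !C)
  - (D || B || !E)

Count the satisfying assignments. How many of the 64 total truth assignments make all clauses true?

Case analysis on C and E:
  C=1, E=1: a clause becomes empty — 0.
  C=1, E=0: remaining (A,B,D,F) ∈ {(0,1,0,1); (0,1,1,1); (1,1,0,1); (1,1,1,1)} — 4.
  C=0, E=1: a clause becomes empty — 0.
  C=0, E=0: remaining (A,B,D,F) ∈ {(1,1,0,1); (1,1,1,0); (1,1,1,1)} — 3.
Total: 0 + 4 + 0 + 3 = 7.

7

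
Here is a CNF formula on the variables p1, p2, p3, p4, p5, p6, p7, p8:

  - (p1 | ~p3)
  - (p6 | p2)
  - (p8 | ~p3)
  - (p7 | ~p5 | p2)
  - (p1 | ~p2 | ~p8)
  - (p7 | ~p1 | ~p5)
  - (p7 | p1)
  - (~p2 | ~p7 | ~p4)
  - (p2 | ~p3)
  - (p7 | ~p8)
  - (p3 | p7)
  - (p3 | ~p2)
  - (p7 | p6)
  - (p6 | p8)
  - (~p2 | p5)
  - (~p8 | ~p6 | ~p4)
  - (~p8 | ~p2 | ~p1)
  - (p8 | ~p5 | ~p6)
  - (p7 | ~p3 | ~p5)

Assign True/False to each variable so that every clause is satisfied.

p1=F  p2=F  p3=F  p4=F  p5=F  p6=T  p7=T  p8=F

Pure literal: p4 appears only negated; assign p4 = False.
Branch on p1: take p1 = False.
  then p3 is forced to False.
  then p7 is forced to True.
  then p2 is forced to False.
  then p6 is forced to True.
Set p5 = False and propagate.
p8 is now unconstrained; take p8 = False.
Every clause has at least one true literal under this assignment.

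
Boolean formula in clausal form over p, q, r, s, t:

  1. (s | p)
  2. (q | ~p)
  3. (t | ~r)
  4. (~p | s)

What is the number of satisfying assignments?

Case analysis on p and s:
  p=1, s=1: remaining (q,r,t) ∈ {(1,0,0); (1,0,1); (1,1,1)} — 3.
  p=1, s=0: a clause becomes empty — 0.
  p=0, s=1: q free; 3 ways for (r,t) × 2^1 = 6.
  p=0, s=0: a clause becomes empty — 0.
Total: 3 + 0 + 6 + 0 = 9.

9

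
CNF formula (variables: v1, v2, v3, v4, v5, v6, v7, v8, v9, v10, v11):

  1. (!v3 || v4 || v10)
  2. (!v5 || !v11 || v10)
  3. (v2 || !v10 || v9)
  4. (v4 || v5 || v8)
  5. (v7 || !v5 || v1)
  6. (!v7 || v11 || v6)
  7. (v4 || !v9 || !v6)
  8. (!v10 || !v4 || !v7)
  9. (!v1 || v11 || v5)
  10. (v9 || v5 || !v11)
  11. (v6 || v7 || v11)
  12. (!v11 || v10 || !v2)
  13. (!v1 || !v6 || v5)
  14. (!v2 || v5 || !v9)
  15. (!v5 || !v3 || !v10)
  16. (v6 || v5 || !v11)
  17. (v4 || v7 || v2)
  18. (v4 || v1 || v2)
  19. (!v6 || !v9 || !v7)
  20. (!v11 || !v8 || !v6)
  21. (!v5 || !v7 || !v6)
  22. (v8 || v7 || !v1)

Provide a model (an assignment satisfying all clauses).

Set v1 = False and propagate.
For the remaining variables, v2 = True, v3 = True, v4 = False, v5 = False, v6 = True, v7 = False, v8 = True, v9 = False, v10 = True, v11 = False works.
Every clause has at least one true literal under this assignment.
Check each clause:
  1. (v10 || v4 || !v3) — v10 is true.
  2. (v10 || !v11 || !v5) — v10 is true.
  3. (!v10 || v2 || v9) — v2 is true.
  4. (v4 || v5 || v8) — v8 is true.
  5. (!v5 || v7 || v1) — !v5 is true.
  6. (!v7 || v6 || v11) — !v7 is true.
  7. (!v6 || !v9 || v4) — !v9 is true.
  8. (!v10 || !v4 || !v7) — !v7 is true.
  9. (!v1 || v5 || v11) — !v1 is true.
  10. (!v11 || v9 || v5) — !v11 is true.
  11. (v7 || v6 || v11) — v6 is true.
  12. (!v2 || v10 || !v11) — v10 is true.
  13. (!v1 || !v6 || v5) — !v1 is true.
  14. (!v2 || !v9 || v5) — !v9 is true.
  15. (!v5 || !v10 || !v3) — !v5 is true.
  16. (v6 || !v11 || v5) — !v11 is true.
  17. (v4 || v2 || v7) — v2 is true.
  18. (v1 || v2 || v4) — v2 is true.
  19. (!v6 || !v9 || !v7) — !v7 is true.
  20. (!v6 || !v11 || !v8) — !v11 is true.
  21. (!v6 || !v7 || !v5) — !v7 is true.
  22. (v8 || v7 || !v1) — v8 is true.

v1=F, v2=T, v3=T, v4=F, v5=F, v6=T, v7=F, v8=T, v9=F, v10=T, v11=F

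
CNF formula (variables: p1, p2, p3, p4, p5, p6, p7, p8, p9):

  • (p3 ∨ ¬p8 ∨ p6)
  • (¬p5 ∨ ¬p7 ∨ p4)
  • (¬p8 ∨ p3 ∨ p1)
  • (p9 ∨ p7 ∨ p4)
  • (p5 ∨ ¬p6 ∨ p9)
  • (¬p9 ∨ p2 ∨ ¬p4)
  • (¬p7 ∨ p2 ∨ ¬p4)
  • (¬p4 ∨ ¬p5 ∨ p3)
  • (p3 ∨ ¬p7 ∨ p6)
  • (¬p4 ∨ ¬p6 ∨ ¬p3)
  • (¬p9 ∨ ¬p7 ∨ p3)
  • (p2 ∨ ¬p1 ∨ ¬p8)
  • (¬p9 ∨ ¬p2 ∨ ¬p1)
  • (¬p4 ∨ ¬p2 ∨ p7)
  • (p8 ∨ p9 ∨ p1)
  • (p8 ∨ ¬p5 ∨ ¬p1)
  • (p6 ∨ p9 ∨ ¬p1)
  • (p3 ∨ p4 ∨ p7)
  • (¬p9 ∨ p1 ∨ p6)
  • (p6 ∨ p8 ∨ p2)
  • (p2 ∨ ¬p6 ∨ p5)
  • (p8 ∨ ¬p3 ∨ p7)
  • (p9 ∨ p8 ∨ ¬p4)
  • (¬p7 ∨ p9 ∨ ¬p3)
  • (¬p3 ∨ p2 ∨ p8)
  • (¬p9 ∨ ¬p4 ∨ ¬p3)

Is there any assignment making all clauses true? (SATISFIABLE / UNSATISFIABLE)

SATISFIABLE

Set p1 = False and propagate.
Branch on p2: take p2 = True.
For the remaining variables, p3 = True, p4 = False, p5 = False, p6 = True, p7 = False, p8 = True, p9 = True works.
Every clause has at least one true literal under this assignment.
So p1 = F, p2 = T, p3 = T, p4 = F, p5 = F, p6 = T, p7 = F, p8 = T, p9 = T is a satisfying assignment.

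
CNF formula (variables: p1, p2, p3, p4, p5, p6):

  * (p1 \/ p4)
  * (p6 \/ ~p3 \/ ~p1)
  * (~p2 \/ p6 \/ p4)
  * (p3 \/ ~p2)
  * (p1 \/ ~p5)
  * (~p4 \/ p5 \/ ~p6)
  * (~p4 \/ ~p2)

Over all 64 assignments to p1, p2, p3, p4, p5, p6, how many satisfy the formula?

14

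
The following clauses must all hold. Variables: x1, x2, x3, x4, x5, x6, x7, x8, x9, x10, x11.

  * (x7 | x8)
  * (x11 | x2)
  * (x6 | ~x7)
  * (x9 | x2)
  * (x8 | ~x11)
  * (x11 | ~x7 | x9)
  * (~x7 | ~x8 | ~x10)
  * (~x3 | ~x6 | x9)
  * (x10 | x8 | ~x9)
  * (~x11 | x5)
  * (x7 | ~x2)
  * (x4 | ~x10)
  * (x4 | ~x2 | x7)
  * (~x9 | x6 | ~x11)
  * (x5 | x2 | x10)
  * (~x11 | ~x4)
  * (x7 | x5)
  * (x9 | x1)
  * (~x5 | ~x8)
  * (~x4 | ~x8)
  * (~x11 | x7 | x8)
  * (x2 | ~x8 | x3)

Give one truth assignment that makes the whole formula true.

x1 = False, x2 = True, x3 = True, x4 = True, x5 = False, x6 = True, x7 = True, x8 = False, x9 = True, x10 = True, x11 = False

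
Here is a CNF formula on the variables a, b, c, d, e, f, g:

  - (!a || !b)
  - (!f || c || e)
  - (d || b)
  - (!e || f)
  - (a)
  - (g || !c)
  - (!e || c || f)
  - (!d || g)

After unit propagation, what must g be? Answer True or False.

True

Unit clause (a) sets a = True.
From (!b || !a) and a = True: b = False.
(b || d): since b = False, the clause reduces to (d). d = True.
(g || !d): since d = True, the clause reduces to (g). g = True.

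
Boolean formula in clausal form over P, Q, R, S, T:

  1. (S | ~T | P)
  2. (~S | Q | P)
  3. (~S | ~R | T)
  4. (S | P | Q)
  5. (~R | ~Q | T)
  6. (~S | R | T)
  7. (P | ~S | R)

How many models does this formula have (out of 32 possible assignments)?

13

Case analysis on S and P:
  S=T, P=T: remaining (Q,R,T) ∈ {(F,F,T); (F,T,T); (T,F,T); (T,T,T)} — 4.
  S=T, P=F: remaining (Q,R,T) ∈ {(T,T,T)} — 1.
  S=F, P=T: 7 of the 8 assignments to (Q,R,T) work.
  S=F, P=F: remaining (Q,R,T) ∈ {(T,F,F)} — 1.
Total: 4 + 1 + 7 + 1 = 13.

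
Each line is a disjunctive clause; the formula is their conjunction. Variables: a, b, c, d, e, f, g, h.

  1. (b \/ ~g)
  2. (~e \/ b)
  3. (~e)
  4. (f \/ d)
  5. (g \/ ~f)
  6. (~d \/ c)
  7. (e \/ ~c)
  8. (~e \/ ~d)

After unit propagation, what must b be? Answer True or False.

True

Unit clause (~e) sets e = False.
(~c \/ e) with e = False leaves only ~c, so c = False.
In (c \/ ~d), c is now false; ~d must hold, so d = False.
In (d \/ f), d is now false; f must hold, so f = True.
(~f \/ g) with f = True leaves only g, so g = True.
From (~g \/ b) and g = True: b = True.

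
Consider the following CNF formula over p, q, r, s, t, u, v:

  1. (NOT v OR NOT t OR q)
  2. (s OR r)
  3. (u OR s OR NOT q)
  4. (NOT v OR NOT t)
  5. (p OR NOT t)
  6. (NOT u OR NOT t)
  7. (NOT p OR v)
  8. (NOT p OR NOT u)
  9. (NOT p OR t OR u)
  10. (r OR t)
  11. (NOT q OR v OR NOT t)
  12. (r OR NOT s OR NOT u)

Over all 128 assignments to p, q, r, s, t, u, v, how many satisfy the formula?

Case analysis on t and u:
  t=1, u=1: a clause becomes empty — 0.
  t=1, u=0: a clause becomes empty — 0.
  t=0, u=1: forces p=0; r=1; q, s, v free → 2^3 = 8.
  t=0, u=0: v free; 3 ways for (p,q,r,s) × 2^1 = 6.
Total: 0 + 0 + 8 + 6 = 14.

14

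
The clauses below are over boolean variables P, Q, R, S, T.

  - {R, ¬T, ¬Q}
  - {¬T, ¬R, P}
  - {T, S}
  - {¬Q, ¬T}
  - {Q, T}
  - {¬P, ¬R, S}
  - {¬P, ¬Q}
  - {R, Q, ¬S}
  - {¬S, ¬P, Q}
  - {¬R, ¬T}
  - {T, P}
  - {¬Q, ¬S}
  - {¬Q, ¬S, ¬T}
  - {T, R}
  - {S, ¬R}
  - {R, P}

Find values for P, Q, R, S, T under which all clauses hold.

P=1, Q=0, R=0, S=0, T=1

Set P = True and propagate.
  then Q is forced to False.
  then T is forced to True.
  then S is forced to False.
  then R is forced to False.
Check each clause:
  1. {R, ¬Q, ¬T} — ¬Q is true.
  2. {P, ¬T, ¬R} — P is true.
  3. {S, T} — T is true.
  4. {¬Q, ¬T} — ¬Q is true.
  5. {Q, T} — T is true.
  6. {¬R, S, ¬P} — ¬R is true.
  7. {¬P, ¬Q} — ¬Q is true.
  8. {R, Q, ¬S} — ¬S is true.
  9. {¬P, Q, ¬S} — ¬S is true.
  10. {¬T, ¬R} — ¬R is true.
  11. {T, P} — P is true.
  12. {¬S, ¬Q} — ¬S is true.
  13. {¬Q, ¬T, ¬S} — ¬S is true.
  14. {R, T} — T is true.
  15. {¬R, S} — ¬R is true.
  16. {R, P} — P is true.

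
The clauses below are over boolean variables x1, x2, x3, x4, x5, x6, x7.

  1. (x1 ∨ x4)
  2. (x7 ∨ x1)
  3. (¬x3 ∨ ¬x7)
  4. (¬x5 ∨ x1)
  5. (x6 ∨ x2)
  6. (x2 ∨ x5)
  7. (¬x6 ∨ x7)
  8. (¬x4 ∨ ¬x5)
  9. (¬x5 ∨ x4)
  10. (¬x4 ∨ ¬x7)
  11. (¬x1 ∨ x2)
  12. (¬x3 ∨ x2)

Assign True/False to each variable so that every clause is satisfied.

Pure literal: x2 appears only positively; assign x2 = True.
x3 occurs only negated in the remaining clauses — set x3 = False.
Set x1 = True and propagate.
Try x4 = False.
  then x5 is forced to False.
For the remaining variables, x6 = True, x7 = True works.
Check each clause:
  1. (x1 ∨ x4) — x1 is true.
  2. (x1 ∨ x7) — x1 is true.
  3. (¬x3 ∨ ¬x7) — ¬x3 is true.
  4. (¬x5 ∨ x1) — x1 is true.
  5. (x2 ∨ x6) — x2 is true.
  6. (x2 ∨ x5) — x2 is true.
  7. (x7 ∨ ¬x6) — x7 is true.
  8. (¬x4 ∨ ¬x5) — ¬x5 is true.
  9. (¬x5 ∨ x4) — ¬x5 is true.
  10. (¬x7 ∨ ¬x4) — ¬x4 is true.
  11. (¬x1 ∨ x2) — x2 is true.
  12. (x2 ∨ ¬x3) — x2 is true.

x1=T  x2=T  x3=F  x4=F  x5=F  x6=T  x7=T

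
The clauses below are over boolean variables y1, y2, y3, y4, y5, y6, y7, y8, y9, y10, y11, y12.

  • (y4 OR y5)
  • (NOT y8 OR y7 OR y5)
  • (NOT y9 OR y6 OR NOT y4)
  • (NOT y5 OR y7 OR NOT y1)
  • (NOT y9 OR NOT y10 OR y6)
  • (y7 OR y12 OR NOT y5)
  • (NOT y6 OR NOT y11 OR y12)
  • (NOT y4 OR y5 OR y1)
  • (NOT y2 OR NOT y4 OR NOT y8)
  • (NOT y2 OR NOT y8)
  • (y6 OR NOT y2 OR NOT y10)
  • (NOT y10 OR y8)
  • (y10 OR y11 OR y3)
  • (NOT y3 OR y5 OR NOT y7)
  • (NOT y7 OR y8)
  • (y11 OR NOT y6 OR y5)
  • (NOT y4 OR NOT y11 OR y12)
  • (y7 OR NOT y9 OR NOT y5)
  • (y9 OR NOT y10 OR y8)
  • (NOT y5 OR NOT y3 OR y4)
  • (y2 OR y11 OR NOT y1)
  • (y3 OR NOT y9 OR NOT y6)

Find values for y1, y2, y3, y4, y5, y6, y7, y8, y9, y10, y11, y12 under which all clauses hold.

y1 = T  y2 = T  y3 = T  y4 = T  y5 = F  y6 = F  y7 = F  y8 = F  y9 = F  y10 = F  y11 = T  y12 = T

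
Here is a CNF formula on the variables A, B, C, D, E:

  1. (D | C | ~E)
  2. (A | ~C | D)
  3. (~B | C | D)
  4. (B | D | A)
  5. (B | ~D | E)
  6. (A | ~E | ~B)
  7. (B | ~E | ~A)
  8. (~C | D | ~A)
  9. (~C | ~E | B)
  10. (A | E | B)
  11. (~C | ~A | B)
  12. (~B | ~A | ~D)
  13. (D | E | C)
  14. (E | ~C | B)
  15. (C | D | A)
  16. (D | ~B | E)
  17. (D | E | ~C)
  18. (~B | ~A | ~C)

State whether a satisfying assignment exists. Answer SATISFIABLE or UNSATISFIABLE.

Set A = False and propagate.
Set B = False and propagate.
  then D is forced to True.
  then E is forced to True.
  then C is forced to False.
So A = False, B = False, C = False, D = True, E = True is a satisfying assignment.

SATISFIABLE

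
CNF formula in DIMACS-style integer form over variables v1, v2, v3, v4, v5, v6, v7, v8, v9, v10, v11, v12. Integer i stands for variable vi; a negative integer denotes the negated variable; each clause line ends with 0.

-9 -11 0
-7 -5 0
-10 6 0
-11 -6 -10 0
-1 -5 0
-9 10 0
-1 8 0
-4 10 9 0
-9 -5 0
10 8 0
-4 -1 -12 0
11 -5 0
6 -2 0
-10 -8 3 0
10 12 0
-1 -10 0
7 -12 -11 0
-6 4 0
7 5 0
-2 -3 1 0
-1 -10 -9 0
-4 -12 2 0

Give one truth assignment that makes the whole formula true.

v1=False  v2=False  v3=True  v4=True  v5=False  v6=True  v7=True  v8=False  v9=False  v10=True  v11=False  v12=False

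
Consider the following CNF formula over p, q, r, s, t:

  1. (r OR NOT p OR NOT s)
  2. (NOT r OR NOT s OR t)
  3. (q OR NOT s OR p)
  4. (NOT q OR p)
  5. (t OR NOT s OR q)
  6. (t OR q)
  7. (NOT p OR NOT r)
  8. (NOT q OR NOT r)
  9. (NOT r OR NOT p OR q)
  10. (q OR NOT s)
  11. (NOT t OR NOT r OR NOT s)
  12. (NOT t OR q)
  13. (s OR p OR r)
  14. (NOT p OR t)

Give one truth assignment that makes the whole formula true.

p = 1, q = 1, r = 0, s = 0, t = 1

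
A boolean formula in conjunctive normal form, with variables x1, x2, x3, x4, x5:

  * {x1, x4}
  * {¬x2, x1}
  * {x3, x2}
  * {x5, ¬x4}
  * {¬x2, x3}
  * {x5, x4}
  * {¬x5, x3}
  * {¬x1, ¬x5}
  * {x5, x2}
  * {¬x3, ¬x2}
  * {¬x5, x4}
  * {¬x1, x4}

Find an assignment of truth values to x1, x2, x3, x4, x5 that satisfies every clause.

x1=F, x2=F, x3=T, x4=T, x5=T

Set x1 = False and propagate.
  then x4 is forced to True.
  then x2 is forced to False.
  then x3 is forced to True.
  then x5 is forced to True.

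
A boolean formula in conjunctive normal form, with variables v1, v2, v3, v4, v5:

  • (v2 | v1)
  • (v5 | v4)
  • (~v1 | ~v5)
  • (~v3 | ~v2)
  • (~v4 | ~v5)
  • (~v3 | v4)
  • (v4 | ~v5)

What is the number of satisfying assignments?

The models are:
  v1=F v2=T v3=F v4=T v5=F
  v1=T v2=F v3=F v4=T v5=F
  v1=T v2=F v3=T v4=T v5=F
  v1=T v2=T v3=F v4=T v5=F
That's 4 in total.

4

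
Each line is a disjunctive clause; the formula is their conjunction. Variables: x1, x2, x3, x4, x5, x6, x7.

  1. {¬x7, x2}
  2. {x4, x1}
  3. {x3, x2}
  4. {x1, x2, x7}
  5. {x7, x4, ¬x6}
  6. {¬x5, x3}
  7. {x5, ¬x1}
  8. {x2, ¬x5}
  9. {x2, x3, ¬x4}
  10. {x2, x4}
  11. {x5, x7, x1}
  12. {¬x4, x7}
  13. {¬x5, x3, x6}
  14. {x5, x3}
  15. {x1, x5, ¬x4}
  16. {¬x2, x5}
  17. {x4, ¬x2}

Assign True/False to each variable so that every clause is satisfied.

x1=0, x2=1, x3=1, x4=1, x5=1, x6=1, x7=1

Pure literal: x3 appears only positively; assign x3 = True.
Branch on x1: take x1 = False.
  then x4 is forced to True.
  then x7 is forced to True.
  then x2 is forced to True.
  then x5 is forced to True.
x6 is now unconstrained; take x6 = True.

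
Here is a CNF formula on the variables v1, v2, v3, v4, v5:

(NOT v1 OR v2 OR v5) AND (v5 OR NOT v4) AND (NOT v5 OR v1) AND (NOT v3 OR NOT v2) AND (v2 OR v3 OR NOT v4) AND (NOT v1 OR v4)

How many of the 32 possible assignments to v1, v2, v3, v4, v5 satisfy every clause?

5

Satisfying assignments:
  v1=F v2=F v3=F v4=F v5=F
  v1=F v2=F v3=T v4=F v5=F
  v1=F v2=T v3=F v4=F v5=F
  v1=T v2=F v3=T v4=T v5=T
  v1=T v2=T v3=F v4=T v5=T
That's 5 in total.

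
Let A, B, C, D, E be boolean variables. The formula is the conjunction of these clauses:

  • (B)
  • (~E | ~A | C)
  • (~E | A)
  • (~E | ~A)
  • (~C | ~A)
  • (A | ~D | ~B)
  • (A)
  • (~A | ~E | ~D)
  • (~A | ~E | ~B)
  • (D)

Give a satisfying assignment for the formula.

(B) is a unit clause, so B = True.
(A) is a unit clause, so A = True.
Unit propagation: (~E) forces E = False.
(~C) is a unit clause, so C = False.
The clause (D) is unit: D must be True.

A=T, B=T, C=F, D=T, E=F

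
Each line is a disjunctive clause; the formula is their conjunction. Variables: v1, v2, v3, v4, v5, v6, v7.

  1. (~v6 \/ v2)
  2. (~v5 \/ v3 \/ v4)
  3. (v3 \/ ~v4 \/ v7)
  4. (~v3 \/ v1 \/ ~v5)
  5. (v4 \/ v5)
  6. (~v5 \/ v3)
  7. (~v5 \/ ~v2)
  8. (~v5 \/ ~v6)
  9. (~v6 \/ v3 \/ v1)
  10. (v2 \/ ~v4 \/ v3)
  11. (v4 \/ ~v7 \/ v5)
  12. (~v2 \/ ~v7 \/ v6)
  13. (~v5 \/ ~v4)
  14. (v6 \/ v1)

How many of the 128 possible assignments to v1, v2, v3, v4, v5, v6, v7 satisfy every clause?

Case analysis on v5 and v3:
  v5=1, v3=1: remaining (v1,v2,v4,v6,v7) ∈ {(1,0,0,0,0); (1,0,0,0,1)} — 2.
  v5=1, v3=0: a clause becomes empty — 0.
  v5=0, v3=1: 7 of the 32 assignments to (v1,v2,v4,v6,v7) work.
  v5=0, v3=0: remaining (v1,v2,v4,v6,v7) ∈ {(1,1,1,1,1)} — 1.
Total: 2 + 0 + 7 + 1 = 10.

10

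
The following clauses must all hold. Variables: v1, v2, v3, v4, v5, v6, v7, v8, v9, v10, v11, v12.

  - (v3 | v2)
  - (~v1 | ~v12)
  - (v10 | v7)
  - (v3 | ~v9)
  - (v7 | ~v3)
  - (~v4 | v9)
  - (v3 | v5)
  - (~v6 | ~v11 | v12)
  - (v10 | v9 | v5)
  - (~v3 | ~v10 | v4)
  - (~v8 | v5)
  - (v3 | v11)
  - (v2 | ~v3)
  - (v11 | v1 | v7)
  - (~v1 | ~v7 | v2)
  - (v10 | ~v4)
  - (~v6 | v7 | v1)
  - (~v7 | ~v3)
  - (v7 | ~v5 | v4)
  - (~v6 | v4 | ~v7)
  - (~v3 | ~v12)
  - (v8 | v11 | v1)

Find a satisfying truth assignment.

v2 occurs only positively in the remaining clauses — set v2 = True.
Pure literal: v6 appears only negated; assign v6 = False.
Branch on v1: take v1 = False.
Branch on v3: take v3 = False.
  then v9 is forced to False.
  then v4 is forced to False.
  then v5 is forced to True.
  then v11 is forced to True.
  then v7 is forced to True.
v8, v10, v12 are now unconstrained; take v8 = True, v10 = False, v12 = False.
Check each clause:
  1. (v2 | v3) — v2 is true.
  2. (~v1 | ~v12) — ~v12 is true.
  3. (v7 | v10) — v7 is true.
  4. (~v9 | v3) — ~v9 is true.
  5. (~v3 | v7) — ~v3 is true.
  6. (~v4 | v9) — ~v4 is true.
  7. (v5 | v3) — v5 is true.
  8. (~v6 | ~v11 | v12) — ~v6 is true.
  9. (v5 | v10 | v9) — v5 is true.
  10. (v4 | ~v10 | ~v3) — ~v3 is true.
  11. (v5 | ~v8) — v5 is true.
  12. (v3 | v11) — v11 is true.
  13. (v2 | ~v3) — v2 is true.
  14. (v7 | v1 | v11) — v11 is true.
  15. (~v7 | v2 | ~v1) — v2 is true.
  16. (v10 | ~v4) — ~v4 is true.
  17. (~v6 | v7 | v1) — ~v6 is true.
  18. (~v3 | ~v7) — ~v3 is true.
  19. (~v5 | v7 | v4) — v7 is true.
  20. (~v7 | v4 | ~v6) — ~v6 is true.
  21. (~v3 | ~v12) — ~v12 is true.
  22. (v1 | v8 | v11) — v8 is true.

v1=False, v2=True, v3=False, v4=False, v5=True, v6=False, v7=True, v8=True, v9=False, v10=False, v11=True, v12=False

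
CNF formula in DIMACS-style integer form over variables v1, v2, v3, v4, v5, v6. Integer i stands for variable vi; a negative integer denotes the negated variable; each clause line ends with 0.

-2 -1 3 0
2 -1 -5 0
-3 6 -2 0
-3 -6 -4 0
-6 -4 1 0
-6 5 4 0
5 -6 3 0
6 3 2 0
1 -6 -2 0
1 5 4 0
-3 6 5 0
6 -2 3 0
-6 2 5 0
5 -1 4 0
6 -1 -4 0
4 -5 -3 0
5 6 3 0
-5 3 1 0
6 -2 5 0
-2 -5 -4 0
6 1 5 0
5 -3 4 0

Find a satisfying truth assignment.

Set v1 = False and propagate.
The remaining clauses are satisfied by v2 = False, v3 = True, v4 = True, v5 = True, v6 = False.
Every clause has at least one true literal under this assignment.

v1=0, v2=0, v3=1, v4=1, v5=1, v6=0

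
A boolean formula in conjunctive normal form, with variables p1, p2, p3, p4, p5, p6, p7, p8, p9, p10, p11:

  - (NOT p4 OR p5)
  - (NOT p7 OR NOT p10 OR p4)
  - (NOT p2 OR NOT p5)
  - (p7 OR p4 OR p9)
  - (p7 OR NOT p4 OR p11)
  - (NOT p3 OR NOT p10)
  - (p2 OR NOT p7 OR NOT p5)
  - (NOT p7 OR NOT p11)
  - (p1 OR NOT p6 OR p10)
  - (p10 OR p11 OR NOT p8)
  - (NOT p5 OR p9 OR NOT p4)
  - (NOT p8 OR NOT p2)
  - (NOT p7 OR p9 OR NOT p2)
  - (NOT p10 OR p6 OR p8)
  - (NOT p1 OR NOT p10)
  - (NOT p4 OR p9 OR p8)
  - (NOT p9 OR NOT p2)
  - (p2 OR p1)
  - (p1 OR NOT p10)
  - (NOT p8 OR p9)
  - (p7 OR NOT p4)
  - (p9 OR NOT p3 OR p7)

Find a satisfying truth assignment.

Branch on p1: take p1 = True.
  then p10 is forced to False.
Branch on p2: take p2 = False.
The remaining clauses are satisfied by p3 = True, p4 = False, p5 = True, p6 = False, p7 = False, p8 = False, p9 = True, p11 = False.

p1=1  p2=0  p3=1  p4=0  p5=1  p6=0  p7=0  p8=0  p9=1  p10=0  p11=0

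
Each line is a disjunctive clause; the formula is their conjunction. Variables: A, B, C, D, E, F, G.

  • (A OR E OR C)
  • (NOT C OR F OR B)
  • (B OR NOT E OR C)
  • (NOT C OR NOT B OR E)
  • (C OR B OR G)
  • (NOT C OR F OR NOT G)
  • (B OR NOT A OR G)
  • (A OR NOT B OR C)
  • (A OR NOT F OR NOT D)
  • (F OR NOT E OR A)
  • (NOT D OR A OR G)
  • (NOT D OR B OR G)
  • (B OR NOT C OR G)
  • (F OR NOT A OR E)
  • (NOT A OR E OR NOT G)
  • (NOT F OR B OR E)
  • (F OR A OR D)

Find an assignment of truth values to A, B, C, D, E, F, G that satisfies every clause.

A=False  B=True  C=True  D=False  E=True  F=True  G=False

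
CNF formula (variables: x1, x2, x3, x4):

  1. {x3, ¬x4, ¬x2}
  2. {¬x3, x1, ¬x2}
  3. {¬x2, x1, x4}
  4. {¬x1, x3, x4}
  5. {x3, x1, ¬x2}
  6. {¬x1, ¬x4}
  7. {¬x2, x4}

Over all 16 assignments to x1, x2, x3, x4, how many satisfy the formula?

5

The models are:
  x1=0 x2=0 x3=0 x4=0
  x1=0 x2=0 x3=0 x4=1
  x1=0 x2=0 x3=1 x4=0
  x1=0 x2=0 x3=1 x4=1
  x1=1 x2=0 x3=1 x4=0
Count: 5.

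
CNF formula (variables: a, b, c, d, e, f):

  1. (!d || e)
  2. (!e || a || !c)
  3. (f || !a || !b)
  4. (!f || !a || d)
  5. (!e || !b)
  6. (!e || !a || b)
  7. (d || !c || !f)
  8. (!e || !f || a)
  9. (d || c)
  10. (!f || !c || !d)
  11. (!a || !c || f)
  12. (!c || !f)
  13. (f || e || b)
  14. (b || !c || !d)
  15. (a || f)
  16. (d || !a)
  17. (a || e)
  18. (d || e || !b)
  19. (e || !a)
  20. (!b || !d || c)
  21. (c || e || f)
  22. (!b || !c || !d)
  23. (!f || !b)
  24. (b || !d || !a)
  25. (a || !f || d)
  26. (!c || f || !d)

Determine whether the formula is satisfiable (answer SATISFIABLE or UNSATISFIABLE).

UNSATISFIABLE

d = True:
  propagation gives e=True, b=False, a=False, c=False; an empty clause results — contradiction.
d = False:
  propagation gives c=True, f=False, a=False; an empty clause results — contradiction.
Every branch closes, so no satisfying assignment exists.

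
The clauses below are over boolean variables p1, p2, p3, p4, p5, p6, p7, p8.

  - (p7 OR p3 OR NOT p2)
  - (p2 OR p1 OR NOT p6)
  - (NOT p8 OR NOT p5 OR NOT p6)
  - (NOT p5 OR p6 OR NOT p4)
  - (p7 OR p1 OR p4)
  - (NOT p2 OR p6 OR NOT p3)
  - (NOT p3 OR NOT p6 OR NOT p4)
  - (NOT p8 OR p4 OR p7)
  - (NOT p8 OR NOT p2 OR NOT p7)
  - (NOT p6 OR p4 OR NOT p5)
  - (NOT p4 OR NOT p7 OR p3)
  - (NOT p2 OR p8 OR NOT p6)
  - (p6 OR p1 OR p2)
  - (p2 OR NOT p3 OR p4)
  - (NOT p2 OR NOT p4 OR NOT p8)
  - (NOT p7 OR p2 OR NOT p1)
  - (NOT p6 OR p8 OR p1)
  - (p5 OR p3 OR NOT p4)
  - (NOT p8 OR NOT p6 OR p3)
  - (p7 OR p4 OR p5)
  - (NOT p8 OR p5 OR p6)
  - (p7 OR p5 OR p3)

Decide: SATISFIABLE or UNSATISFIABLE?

Try p1 = True.
The remaining clauses are satisfied by p2 = True, p3 = False, p4 = False, p5 = True, p6 = False, p7 = True, p8 = False.
Every clause has at least one true literal under this assignment.
So p1=True, p2=True, p3=False, p4=False, p5=True, p6=False, p7=True, p8=False is a satisfying assignment.

SATISFIABLE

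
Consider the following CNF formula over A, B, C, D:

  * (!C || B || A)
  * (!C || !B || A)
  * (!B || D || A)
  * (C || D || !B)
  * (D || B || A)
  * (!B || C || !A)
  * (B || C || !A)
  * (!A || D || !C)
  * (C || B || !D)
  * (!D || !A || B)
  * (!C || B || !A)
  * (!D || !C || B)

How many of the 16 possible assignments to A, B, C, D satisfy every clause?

2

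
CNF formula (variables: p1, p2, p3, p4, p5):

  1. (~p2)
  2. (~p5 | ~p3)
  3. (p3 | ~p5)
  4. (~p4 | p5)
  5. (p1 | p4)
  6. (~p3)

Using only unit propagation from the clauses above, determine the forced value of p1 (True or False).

True

(~p2) stands alone — p2 = False.
(~p3) is a unit clause: p3 = False.
(~p5 | p3) with p3 = False leaves only ~p5, so p5 = False.
(~p4 | p5): since p5 = False, the clause reduces to (~p4). p4 = False.
From (p1 | p4) and p4 = False: p1 = True.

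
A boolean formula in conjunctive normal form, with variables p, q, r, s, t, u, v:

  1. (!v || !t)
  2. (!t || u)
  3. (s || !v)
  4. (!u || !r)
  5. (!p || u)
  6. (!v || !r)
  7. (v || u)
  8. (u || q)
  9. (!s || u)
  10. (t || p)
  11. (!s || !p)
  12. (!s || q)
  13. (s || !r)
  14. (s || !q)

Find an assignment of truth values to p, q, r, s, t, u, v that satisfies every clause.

r occurs only negated in the remaining clauses — set r = False.
Try p = False.
  then t is forced to True.
  then v is forced to False.
  then u is forced to True.
Set q = False and propagate.
  then s is forced to False.

p = 0  q = 0  r = 0  s = 0  t = 1  u = 1  v = 0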